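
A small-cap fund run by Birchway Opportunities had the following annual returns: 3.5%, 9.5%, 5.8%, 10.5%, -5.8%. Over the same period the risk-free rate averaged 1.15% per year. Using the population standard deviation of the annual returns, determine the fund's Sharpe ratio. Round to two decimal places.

0.61

r̄ = (3.5 + 9.5 + 5.8 + 10.5 − 5.8) / 5 = 4.7000%
Σ(r − r̄)² = (3.5 − 4.7000)² + (9.5 − 4.7000)² + (5.8 − 4.7000)² + … = 169.5800
population σ = √(169.5800 / 5) = √33.9160 = 5.8237%
Sharpe = (r̄ − rf) / σ = (4.7000 − 1.15) / 5.8237 = 3.5500 / 5.8237 = 0.6096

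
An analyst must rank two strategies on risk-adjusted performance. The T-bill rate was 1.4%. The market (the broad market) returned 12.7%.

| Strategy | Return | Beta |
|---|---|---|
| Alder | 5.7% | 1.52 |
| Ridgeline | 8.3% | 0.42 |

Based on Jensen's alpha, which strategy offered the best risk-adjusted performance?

Ridgeline

Alder: α = 5.7% − [1.4% + 1.52 × (12.7% − 1.4%)] = -12.876
Ridgeline: α = 8.3% − [1.4% + 0.42 × (12.7% − 1.4%)] = 2.154
Highest: Ridgeline (2.154).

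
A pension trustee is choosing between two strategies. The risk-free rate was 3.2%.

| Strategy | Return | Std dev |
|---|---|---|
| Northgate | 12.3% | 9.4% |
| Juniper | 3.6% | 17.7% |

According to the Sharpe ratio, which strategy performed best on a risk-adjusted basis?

Northgate: Sharpe ratio = (12.3% − 3.2%) / 9.4% = 0.968
Juniper: Sharpe ratio = (3.6% − 3.2%) / 17.7% = 0.023
Highest: Northgate (0.968).

Northgate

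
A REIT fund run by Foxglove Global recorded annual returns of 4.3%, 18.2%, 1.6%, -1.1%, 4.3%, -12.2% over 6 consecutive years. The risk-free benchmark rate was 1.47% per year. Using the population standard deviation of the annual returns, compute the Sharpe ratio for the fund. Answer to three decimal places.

0.117

Mean return r̄ = 15.10 / 6 = 2.5167%
Population std dev = √[482.8283 / 6] = 8.9706%
Sharpe = (r̄ − rf) / σ = (2.5167 − 1.47) / 8.9706 = 1.0467 / 8.9706 = 0.1167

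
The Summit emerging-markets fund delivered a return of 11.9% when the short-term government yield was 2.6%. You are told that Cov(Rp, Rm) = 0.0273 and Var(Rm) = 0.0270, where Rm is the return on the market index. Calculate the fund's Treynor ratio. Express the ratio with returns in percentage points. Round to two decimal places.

β = Cov / Var = 0.0273 / 0.0270 = 1.0111
Treynor = (Rp − Rf) / β = (11.9% − 2.6%) / 1.0111 = 9.30 / 1.0111 = 9.1979

9.20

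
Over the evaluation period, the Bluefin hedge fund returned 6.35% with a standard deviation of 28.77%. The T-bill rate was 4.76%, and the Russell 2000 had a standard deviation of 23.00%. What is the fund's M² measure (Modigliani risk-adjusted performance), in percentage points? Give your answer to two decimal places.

Sharpe = (Rp − Rf) / σp = (6.35% − 4.76%) / 28.77% = 0.0553
M² = Rf + Sharpe × σm = 4.76% + 0.0553 × 23.00% = 6.0319%

6.03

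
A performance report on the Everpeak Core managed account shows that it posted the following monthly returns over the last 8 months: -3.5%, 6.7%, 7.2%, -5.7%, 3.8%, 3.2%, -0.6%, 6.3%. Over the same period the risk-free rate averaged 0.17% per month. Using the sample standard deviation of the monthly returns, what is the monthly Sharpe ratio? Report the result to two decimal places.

r̄ = (-3.5 + 6.7 + 7.2 − 5.7 + 3.8 + 3.2 − 0.6 + 6.3) / 8 = 2.1750%
Σ(r − r̄)² = 168.3550; sample σ = √(168.3550/7) = 4.9042%
Sharpe = (r̄ − rf) / σ = (2.1750 − 0.17) / 4.9042 = 2.0050 / 4.9042 = 0.4088

0.41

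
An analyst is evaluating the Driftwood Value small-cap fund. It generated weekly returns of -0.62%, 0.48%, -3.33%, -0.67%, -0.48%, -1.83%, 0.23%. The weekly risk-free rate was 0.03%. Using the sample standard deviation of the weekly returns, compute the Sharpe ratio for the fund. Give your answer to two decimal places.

-0.70

Mean return μ = -6.220 / 7 = -0.8886%
Σ(r − μ)² = (-0.62 − (-0.8886))² + (0.48 − (-0.8886))² + (-3.33 − (-0.8886))² + … = 10.2579
σ = √[10.2579 / 6] = 1.3075%
Sharpe = (μ − rf) / σ = (-0.8886 − 0.03) / 1.3075 = -0.9186 / 1.3075 = -0.7026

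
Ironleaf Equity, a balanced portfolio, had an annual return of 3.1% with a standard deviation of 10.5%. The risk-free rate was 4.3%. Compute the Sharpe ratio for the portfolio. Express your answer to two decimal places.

-0.11

Sharpe = (Rp − Rf) / σp = (3.1% − 4.3%) / 10.5% = -1.20% / 10.5% = -0.1143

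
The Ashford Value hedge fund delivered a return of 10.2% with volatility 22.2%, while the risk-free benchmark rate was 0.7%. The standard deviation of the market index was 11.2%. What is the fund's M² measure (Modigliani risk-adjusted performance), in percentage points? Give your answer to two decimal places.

Sharpe = (Rp − Rf) / σp = (10.2% − 0.7%) / 22.2% = 0.4279
M² = Rf + Sharpe × σm = 0.7% + 0.4279 × 11.2% = 5.4925%

5.49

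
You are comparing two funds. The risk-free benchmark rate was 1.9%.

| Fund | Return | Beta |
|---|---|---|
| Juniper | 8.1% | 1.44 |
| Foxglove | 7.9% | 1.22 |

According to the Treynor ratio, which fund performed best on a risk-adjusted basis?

Foxglove

Juniper: Treynor = (8.1% − 1.9%) / 1.44 = 4.306
Foxglove: Treynor = (7.9% − 1.9%) / 1.22 = 4.918
Highest: Foxglove (4.918).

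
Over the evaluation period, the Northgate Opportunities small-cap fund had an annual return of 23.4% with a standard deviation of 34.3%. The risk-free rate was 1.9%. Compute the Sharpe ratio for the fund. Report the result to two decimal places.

Sharpe = (Rp − Rf) / σp = (23.4% − 1.9%) / 34.3% = 21.50% / 34.3% = 0.6268

0.63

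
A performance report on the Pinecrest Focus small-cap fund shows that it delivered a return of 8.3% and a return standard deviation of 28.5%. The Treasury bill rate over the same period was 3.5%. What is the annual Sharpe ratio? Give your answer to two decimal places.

0.17

Sharpe = (Rp − Rf) / σp = (8.3% − 3.5%) / 28.5% = 4.80% / 28.5% = 0.1684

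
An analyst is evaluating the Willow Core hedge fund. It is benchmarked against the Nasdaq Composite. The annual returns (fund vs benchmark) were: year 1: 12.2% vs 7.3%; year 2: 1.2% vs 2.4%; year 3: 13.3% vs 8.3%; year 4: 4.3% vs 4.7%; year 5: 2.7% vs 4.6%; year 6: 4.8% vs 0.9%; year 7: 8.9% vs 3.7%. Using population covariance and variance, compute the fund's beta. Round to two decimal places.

1.39

r̄p = 6.7714%,  r̄m = 4.5571%
Cov = Σ(rp − r̄p)(rm − r̄m) / 7 = 8.0288
Var(rm) = Σ(rm − r̄m)² / 7 = 5.7596
β = Cov / Var = 8.0288 / 5.7596 = 1.3940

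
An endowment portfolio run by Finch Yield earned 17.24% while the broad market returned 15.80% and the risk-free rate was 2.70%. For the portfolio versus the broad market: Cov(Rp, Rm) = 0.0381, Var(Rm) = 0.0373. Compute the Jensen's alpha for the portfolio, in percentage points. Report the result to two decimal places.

β = Cov / Var = 0.0381 / 0.0373 = 1.0214
E[R] = Rf + β(Rm − Rf) = 2.70% + 1.0214 × (15.80% − 2.70%) = 16.0803%
α = Rp − E[R] = 17.24% − 16.0803% = 1.1597

1.16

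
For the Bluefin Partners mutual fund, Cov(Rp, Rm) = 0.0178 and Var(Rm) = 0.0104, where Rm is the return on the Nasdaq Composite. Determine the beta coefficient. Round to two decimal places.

1.71

β = Cov(Rp, Rm) / Var(Rm) = 0.0178 / 0.0104 = 1.7115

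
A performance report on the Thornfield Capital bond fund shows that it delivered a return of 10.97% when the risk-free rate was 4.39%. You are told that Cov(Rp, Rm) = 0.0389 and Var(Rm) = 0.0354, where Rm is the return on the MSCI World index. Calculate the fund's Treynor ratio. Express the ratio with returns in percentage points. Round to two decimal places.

β = Cov / Var = 0.0389 / 0.0354 = 1.0989
Treynor = (Rp − Rf) / β = (10.97% − 4.39%) / 1.0989 = 6.58 / 1.0989 = 5.9878

5.99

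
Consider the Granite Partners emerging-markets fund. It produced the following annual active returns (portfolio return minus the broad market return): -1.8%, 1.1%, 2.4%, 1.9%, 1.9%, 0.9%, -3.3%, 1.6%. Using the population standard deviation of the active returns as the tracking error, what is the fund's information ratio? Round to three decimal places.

0.309

μ = (-1.8 + 1.1 + 2.4 + 1.9 + 1.9 + 0.9 − 3.3 + 1.6) / 8 = 0.5875%
Σ(r − μ)² = (-1.8 − 0.5875)² + (1.1 − 0.5875)² + … = 28.9288
population σ = √(28.9288 / 8) = √3.6161 = 1.9016%
IR = μ / tracking error = 0.5875 / 1.9016 = 0.3090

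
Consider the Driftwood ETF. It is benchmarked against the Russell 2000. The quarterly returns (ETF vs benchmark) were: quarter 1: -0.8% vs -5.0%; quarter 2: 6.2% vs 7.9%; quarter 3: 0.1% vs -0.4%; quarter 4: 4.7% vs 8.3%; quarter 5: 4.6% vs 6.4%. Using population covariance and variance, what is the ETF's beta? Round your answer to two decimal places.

r̄p = 2.9600%,  r̄m = 3.4400%
Cov = Σ(rp − r̄p)(rm − r̄m) / 5 = 14.0956
Var(rm) = Σ(rm − r̄m)² / 5 = 27.6504
β = Cov / Var = 14.0956 / 27.6504 = 0.5098

0.51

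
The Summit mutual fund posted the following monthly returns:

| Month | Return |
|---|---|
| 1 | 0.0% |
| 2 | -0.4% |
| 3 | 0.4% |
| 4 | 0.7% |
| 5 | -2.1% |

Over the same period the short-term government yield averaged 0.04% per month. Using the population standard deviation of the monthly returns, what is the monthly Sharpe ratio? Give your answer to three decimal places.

-0.326

r̄ = (0 − 0.4 + 0.4 + 0.7 − 2.1) / 5 = -0.2800%
Population std dev = √[4.8280 / 5] = 0.9826%
Sharpe = (r̄ − rf) / σ = (-0.2800 − 0.04) / 0.9826 = -0.3200 / 0.9826 = -0.3257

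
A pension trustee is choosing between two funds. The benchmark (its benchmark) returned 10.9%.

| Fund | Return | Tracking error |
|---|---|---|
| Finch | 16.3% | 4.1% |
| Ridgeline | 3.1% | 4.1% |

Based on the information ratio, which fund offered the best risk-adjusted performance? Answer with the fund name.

Finch

Finch: IR = (16.3% − 10.9%) / 4.1% = 1.317
Ridgeline: IR = (3.1% − 10.9%) / 4.1% = -1.902
Highest: Finch (1.317).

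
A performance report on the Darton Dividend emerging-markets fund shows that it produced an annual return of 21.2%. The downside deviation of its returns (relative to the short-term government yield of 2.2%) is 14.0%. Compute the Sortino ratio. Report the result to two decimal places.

1.36

Sortino = (Rp − Rf) / σd = (21.2% − 2.2%) / 14.0% = 19.00% / 14.0% = 1.3571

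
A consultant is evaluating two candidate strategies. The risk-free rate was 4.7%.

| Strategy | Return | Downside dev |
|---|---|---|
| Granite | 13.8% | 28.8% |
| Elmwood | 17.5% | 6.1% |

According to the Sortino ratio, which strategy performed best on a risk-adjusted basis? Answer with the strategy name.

Elmwood

Granite: Sortino ratio = (13.8% − 4.7%) / 28.8% = 0.316
Elmwood: Sortino ratio = (17.5% − 4.7%) / 6.1% = 2.098
Highest: Elmwood (2.098).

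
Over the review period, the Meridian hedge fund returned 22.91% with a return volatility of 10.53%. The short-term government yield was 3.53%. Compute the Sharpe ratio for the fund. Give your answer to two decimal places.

1.84

Sharpe = (Rp − Rf) / σp = (22.91% − 3.53%) / 10.53% = 19.38% / 10.53% = 1.8405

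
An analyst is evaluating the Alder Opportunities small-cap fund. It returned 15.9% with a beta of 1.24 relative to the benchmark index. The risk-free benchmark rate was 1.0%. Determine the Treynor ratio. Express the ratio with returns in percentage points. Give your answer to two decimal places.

12.02

Treynor = (Rp − Rf) / β = (15.9% − 1.0%) / 1.24 = 14.90 / 1.24 = 12.0161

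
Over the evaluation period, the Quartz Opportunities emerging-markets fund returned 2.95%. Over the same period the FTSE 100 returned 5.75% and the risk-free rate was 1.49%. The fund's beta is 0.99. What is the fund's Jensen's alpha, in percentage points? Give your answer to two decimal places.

-2.76

CAPM expected return = Rf + β(Rm − Rf) = 1.49% + 0.99 × (5.75% − 1.49%) = 1.49 + 0.99 × 4.26 = 5.7074%
Jensen's α = Rp − E[R] = 2.95% − 5.7074% = -2.7574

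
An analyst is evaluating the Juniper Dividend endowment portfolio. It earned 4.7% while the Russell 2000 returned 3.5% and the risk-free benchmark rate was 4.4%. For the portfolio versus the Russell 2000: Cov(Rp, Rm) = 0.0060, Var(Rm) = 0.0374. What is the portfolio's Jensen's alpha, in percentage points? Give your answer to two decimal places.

0.44

β = Cov / Var = 0.0060 / 0.0374 = 0.1604
E[R] = Rf + β(Rm − Rf) = 4.4% + 0.1604 × (3.5% − 4.4%) = 4.2556%
α = Rp − E[R] = 4.7% − 4.2556% = 0.4444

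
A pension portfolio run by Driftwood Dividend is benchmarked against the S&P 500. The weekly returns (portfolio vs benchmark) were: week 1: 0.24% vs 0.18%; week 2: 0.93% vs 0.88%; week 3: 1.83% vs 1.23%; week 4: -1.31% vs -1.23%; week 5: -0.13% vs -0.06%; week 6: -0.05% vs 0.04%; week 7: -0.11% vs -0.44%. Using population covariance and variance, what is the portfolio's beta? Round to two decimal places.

r̄p = 0.2000%,  r̄m = 0.0857%
Cov = Σ(rp − r̄p)(rm − r̄m) / 7 = 0.6654
Var(rm) = Σ(rm − r̄m)² / 7 = 0.5686
β = Cov / Var = 0.6654 / 0.5686 = 1.1702

1.17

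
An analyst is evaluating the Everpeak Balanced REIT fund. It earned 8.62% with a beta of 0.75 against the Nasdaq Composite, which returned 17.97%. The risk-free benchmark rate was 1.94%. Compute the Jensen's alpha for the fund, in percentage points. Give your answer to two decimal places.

-5.34

CAPM expected return = Rf + β(Rm − Rf) = 1.94% + 0.75 × (17.97% − 1.94%) = 1.94 + 0.75 × 16.03 = 13.9625%
Jensen's α = Rp − E[R] = 8.62% − 13.9625% = -5.3425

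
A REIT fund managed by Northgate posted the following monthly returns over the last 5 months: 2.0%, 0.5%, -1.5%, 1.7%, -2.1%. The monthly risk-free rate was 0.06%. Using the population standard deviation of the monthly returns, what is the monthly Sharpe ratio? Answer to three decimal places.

μ = (2 + 0.5 − 1.5 + 1.7 − 2.1) / 5 = 0.60 / 5 = 0.1200%
Population std dev = √[13.7280 / 5] = 1.6570%
Sharpe = (μ − rf) / σ = (0.1200 − 0.06) / 1.6570 = 0.0600 / 1.6570 = 0.0362

0.036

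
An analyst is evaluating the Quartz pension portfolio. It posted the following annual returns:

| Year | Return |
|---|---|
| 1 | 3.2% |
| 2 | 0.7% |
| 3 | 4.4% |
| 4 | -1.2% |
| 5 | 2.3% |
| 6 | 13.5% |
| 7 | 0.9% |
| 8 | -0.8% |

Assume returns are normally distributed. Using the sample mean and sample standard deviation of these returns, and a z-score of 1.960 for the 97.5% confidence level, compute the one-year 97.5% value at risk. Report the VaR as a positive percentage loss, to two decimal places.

r̄ = (3.2 + 0.7 + 4.4 − 1.2 + 2.3 + 13.5 + 0.9 − 0.8) / 8 = 23.00 / 8 = 2.8750%
Sample std dev = √[154.3950 / 7] = 4.6964%
VaR = −(r̄ − z·σ) = −(2.8750 − 1.960 × 4.6964) = −(-6.3299) = 6.3299%

6.33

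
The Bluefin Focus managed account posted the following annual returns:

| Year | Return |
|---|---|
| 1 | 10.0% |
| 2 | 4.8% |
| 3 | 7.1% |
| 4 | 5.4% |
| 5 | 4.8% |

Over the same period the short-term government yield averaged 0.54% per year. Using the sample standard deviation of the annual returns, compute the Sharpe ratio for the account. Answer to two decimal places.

2.66

r̄ = (10 + 4.8 + 7.1 + 5.4 + 4.8) / 5 = 32.10 / 5 = 6.4200%
Σ(r − r̄)² = (10 − 6.4200)² + (4.8 − 6.4200)² + (7.1 − 6.4200)² + … = 19.5680
sample σ = √(19.5680 / 4) = √4.8920 = 2.2118%
Sharpe = (r̄ − rf) / σ = (6.4200 − 0.54) / 2.2118 = 5.8800 / 2.2118 = 2.6585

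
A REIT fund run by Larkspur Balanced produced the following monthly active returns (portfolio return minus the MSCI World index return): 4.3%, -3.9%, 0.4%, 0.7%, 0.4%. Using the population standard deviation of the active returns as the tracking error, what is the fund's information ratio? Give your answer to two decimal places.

μ = (4.3 − 3.9 + 0.4 + 0.7 + 0.4) / 5 = 0.3800%
Σ(r − μ)² = (4.3 − 0.3800)² + (-3.9 − 0.3800)² + (0.4 − 0.3800)² + … = 33.7880
population σ = √(33.7880 / 5) = √6.7576 = 2.5995%
IR = μ / tracking error = 0.3800 / 2.5995 = 0.1462

0.15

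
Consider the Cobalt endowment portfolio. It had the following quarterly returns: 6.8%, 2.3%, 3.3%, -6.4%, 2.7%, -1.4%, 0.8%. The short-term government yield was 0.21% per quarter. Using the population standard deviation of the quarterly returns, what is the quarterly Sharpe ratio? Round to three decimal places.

Mean return μ = 8.10 / 7 = 1.1571%
Population std dev = √[103.8971 / 7] = 3.8526%
Sharpe = (μ − rf) / σ = (1.1571 − 0.21) / 3.8526 = 0.9471 / 3.8526 = 0.2458

0.246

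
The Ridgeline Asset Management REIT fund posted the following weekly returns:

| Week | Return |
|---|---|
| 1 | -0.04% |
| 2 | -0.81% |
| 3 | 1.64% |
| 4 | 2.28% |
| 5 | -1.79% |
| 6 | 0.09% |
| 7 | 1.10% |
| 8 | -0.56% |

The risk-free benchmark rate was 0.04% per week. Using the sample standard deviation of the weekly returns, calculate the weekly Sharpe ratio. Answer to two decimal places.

Mean return r̄ = 1.910 / 8 = 0.2388%
Σ(r − r̄)² = 12.8255; sample σ = √(12.8255/7) = 1.3536%
Sharpe = (r̄ − rf) / σ = (0.2388 − 0.04) / 1.3536 = 0.1988 / 1.3536 = 0.1469

0.15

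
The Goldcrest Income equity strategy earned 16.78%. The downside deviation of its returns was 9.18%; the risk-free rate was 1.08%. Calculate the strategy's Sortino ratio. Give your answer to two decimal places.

Sortino = (Rp − Rf) / σd = (16.78% − 1.08%) / 9.18% = 15.70% / 9.18% = 1.7102

1.71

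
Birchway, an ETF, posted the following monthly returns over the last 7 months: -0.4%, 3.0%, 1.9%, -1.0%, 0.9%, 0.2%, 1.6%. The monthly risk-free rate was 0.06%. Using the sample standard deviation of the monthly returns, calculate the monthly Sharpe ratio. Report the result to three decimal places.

r̄ = (-0.4 + 3 + 1.9 − 1 + 0.9 + 0.2 + 1.6) / 7 = 6.20 / 7 = 0.8857%
Σ(r − r̄)² = 11.6886; sample σ = √(11.6886/6) = 1.3957%
Sharpe = (r̄ − rf) / σ = (0.8857 − 0.06) / 1.3957 = 0.8257 / 1.3957 = 0.5916

0.592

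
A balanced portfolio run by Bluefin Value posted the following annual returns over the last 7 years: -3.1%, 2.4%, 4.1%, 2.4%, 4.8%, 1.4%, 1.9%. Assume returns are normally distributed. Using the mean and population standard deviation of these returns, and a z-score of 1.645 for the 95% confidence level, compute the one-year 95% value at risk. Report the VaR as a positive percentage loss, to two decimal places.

r̄ = (-3.1 + 2.4 + 4.1 + 2.4 + 4.8 + 1.4 + 1.9) / 7 = 1.9857%
Σ(r − r̄)² = (-3.1 − 1.9857)² + (2.4 − 1.9857)² + (4.1 − 1.9857)² + … = 38.9486
σ = √[38.9486 / 7] = 2.3588%
VaR = −(r̄ − z·σ) = −(1.9857 − 1.645 × 2.3588) = −(-1.8945) = 1.8945%

1.89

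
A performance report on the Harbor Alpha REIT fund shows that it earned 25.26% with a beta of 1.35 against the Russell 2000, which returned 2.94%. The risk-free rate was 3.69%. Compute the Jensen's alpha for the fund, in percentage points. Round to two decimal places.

CAPM expected return = Rf + β(Rm − Rf) = 3.69% + 1.35 × (2.94% − 3.69%) = 3.69 + 1.35 × -0.75 = 2.6775%
Jensen's α = Rp − E[R] = 25.26% − 2.6775% = 22.5825

22.58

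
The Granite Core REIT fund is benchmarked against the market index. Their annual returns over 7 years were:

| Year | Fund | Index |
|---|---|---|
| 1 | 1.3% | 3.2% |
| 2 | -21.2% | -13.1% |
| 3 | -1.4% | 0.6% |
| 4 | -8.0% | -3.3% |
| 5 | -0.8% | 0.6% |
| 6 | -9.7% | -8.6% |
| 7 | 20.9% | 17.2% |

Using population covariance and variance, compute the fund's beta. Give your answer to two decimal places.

1.32

r̄p = -2.7000%,  r̄m = -0.4857%
Cov = Σ(rp − r̄p)(rm − r̄m) / 7 = 105.8114
Var(rm) = Σ(rm − r̄m)² / 7 = 80.2298
β = Cov / Var = 105.8114 / 80.2298 = 1.3189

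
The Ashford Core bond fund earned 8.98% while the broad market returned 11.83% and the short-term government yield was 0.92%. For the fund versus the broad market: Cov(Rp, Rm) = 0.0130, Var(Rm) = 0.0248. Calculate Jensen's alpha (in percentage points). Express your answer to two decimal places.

β = Cov / Var = 0.0130 / 0.0248 = 0.5242
E[R] = Rf + β(Rm − Rf) = 0.92% + 0.5242 × (11.83% − 0.92%) = 6.6390%
α = Rp − E[R] = 8.98% − 6.6390% = 2.3410

2.34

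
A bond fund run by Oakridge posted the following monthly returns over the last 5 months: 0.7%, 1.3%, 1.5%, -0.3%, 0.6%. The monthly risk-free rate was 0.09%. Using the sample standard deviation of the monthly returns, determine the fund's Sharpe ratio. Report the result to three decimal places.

Mean return μ = 3.80 / 5 = 0.7600%
Sample std dev = √[1.9920 / 4] = 0.7057%
Sharpe = (μ − rf) / σ = (0.7600 − 0.09) / 0.7057 = 0.6700 / 0.7057 = 0.9494

0.949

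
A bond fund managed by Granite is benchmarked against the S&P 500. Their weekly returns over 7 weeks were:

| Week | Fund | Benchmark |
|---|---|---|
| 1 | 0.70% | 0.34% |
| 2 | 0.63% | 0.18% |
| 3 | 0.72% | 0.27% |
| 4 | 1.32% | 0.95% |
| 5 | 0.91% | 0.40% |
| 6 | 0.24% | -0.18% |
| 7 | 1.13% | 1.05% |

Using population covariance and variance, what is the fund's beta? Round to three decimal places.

r̄p = 0.8071%,  r̄m = 0.4300%
Cov = Σ(rp − r̄p)(rm − r̄m) / 7 = 0.1254
Var(rm) = Σ(rm − r̄m)² / 7 = 0.1606
β = Cov / Var = 0.1254 / 0.1606 = 0.7808

0.781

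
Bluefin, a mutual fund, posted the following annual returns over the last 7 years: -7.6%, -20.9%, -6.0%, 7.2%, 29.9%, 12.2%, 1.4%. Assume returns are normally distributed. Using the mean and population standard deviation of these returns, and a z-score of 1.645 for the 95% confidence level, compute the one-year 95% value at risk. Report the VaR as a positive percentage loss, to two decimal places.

22.48

r̄ = (-7.6 − 20.9 − 6 + 7.2 + 29.9 + 12.2 + 1.4) / 7 = 16.20 / 7 = 2.3143%
Σ(r − r̄)² = 1589.7286; population σ = √(1589.7286/7) = 15.0700%
VaR = −(r̄ − z·σ) = −(2.3143 − 1.645 × 15.0700) = −(-22.4759) = 22.4759%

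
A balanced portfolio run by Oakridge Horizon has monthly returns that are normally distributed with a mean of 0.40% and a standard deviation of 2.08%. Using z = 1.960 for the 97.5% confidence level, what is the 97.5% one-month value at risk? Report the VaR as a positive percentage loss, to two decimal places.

VaR (as % loss) = −(μ − z·σ) = −(0.40% − 1.960 × 2.08%) = −(-3.6768%) = 3.6768%

3.68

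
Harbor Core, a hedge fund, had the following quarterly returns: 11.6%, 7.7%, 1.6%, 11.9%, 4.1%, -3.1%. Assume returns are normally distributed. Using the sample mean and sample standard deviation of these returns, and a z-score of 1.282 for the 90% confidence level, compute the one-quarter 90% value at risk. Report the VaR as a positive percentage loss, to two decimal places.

1.93

Mean return r̄ = 33.80 / 6 = 5.6333%
Σ(r − r̄)² = (11.6 − 5.6333)² + (7.7 − 5.6333)² + … = 174.0333
σ = √[174.0333 / 5] = 5.8997%
VaR = −(r̄ − z·σ) = −(5.6333 − 1.282 × 5.8997) = −(-1.9301) = 1.9301%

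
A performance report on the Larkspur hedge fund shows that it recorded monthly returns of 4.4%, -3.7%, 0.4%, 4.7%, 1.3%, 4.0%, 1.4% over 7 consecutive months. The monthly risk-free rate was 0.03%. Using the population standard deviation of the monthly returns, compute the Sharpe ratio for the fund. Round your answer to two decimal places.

0.64

r̄ = (4.4 − 3.7 + 0.4 + 4.7 + 1.3 + 4 + 1.4) / 7 = 12.50 / 7 = 1.7857%
Population σ = √[Σ(r − r̄)² / 7] = √[52.6286 / 7] = √7.5184 = 2.7420%
Sharpe = (r̄ − rf) / σ = (1.7857 − 0.03) / 2.7420 = 1.7557 / 2.7420 = 0.6403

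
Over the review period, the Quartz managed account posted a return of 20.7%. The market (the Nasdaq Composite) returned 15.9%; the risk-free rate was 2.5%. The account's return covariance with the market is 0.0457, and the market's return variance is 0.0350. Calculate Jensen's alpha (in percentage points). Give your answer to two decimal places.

β = Cov / Var = 0.0457 / 0.0350 = 1.3057
E[R] = Rf + β(Rm − Rf) = 2.5% + 1.3057 × (15.9% − 2.5%) = 19.9964%
α = Rp − E[R] = 20.7% − 19.9964% = 0.7036

0.70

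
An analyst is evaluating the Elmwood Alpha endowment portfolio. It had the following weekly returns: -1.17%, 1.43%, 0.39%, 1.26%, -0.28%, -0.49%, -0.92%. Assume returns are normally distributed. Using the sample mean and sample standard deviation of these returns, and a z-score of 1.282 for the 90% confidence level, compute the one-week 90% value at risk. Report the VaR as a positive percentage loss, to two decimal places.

1.28

Mean return μ = 0.220 / 7 = 0.0314%
Sample std dev = √[6.3115 / 6] = 1.0256%
VaR = −(μ − z·σ) = −(0.0314 − 1.282 × 1.0256) = −(-1.2834) = 1.2834%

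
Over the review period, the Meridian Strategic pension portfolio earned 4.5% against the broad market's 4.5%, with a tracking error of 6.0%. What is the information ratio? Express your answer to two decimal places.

IR = (Rp − Rb) / TE = (4.5% − 4.5%) / 6.0% = 0.00% / 6.0% = 0.0000

0.00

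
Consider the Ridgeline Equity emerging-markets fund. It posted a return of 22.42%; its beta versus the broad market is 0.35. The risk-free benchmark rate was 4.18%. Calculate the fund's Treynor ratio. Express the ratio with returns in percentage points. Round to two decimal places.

Treynor = (Rp − Rf) / β = (22.42% − 4.18%) / 0.35 = 18.24 / 0.35 = 52.1143

52.11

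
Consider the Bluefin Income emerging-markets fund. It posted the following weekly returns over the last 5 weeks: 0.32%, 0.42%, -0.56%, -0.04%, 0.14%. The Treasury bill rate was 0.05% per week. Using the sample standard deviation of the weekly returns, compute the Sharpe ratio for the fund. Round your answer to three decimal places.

r̄ = (0.32 + 0.42 − 0.56 − 0.04 + 0.14) / 5 = 0.0560%
Σ(r − r̄)² = (0.32 − 0.0560)² + (0.42 − 0.0560)² + (-0.56 − 0.0560)² + … = 0.5979
σ = √[0.5979 / 4] = 0.3866%
Sharpe = (r̄ − rf) / σ = (0.0560 − 0.05) / 0.3866 = 0.0060 / 0.3866 = 0.0155

0.016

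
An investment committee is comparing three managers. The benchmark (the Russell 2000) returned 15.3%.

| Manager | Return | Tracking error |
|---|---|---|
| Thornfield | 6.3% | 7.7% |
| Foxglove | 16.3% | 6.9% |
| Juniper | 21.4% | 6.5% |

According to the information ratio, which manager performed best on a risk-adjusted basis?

Juniper

Thornfield: IR = (6.3% − 15.3%) / 7.7% = -1.169
Foxglove: IR = (16.3% − 15.3%) / 6.9% = 0.145
Juniper: IR = (21.4% − 15.3%) / 6.5% = 0.938
Highest: Juniper (0.938).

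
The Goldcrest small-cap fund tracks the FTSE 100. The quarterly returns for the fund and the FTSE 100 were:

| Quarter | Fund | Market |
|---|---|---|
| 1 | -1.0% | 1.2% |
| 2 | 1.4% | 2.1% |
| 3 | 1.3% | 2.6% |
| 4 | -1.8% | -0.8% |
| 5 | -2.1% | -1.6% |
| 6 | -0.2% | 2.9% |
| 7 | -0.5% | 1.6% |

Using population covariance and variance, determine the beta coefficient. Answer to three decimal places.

r̄p = -0.4143%,  r̄m = 1.1429%
Cov = Σ(rp − r̄p)(rm − r̄m) / 7 = 1.6935
Var(rm) = Σ(rm − r̄m)² / 7 = 2.5196
β = Cov / Var = 1.6935 / 2.5196 = 0.6721

0.672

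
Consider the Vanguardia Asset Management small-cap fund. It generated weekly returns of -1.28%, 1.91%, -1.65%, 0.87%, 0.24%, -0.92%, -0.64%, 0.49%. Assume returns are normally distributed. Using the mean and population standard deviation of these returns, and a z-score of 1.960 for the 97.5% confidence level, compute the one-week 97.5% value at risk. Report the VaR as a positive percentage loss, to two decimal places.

2.34

r̄ = (-1.28 + 1.91 − 1.65 + 0.87 + 0.24 − 0.92 − 0.64 + 0.49) / 8 = -0.1225%
Population σ = √[Σ(r − r̄)² / 8] = √[10.1996 / 8] = √1.2750 = 1.1292%
VaR = −(r̄ − z·σ) = −(-0.1225 − 1.960 × 1.1292) = −(-2.3357) = 2.3357%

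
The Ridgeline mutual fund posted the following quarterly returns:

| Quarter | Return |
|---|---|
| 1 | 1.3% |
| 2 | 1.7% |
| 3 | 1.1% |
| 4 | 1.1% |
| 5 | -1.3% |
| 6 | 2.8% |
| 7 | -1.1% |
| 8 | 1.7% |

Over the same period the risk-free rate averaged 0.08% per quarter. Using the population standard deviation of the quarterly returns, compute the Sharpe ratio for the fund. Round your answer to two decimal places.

Mean return μ = 7.30 / 8 = 0.9125%
Population std dev = √[13.9688 / 8] = 1.3214%
Sharpe = (μ − rf) / σ = (0.9125 − 0.08) / 1.3214 = 0.8325 / 1.3214 = 0.6300

0.63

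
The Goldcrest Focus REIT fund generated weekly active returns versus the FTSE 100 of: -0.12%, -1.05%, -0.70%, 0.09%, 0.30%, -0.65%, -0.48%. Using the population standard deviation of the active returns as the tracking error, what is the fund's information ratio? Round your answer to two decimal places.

-0.84

r̄ = (-0.12 − 1.05 − 0.7 + 0.09 + 0.3 − 0.65 − 0.48) / 7 = -0.3729%
Population σ = √[Σ(r − r̄)² / 7] = √[1.3847 / 7] = √0.1978 = 0.4447%
IR = r̄ / tracking error = -0.3729 / 0.4447 = -0.8385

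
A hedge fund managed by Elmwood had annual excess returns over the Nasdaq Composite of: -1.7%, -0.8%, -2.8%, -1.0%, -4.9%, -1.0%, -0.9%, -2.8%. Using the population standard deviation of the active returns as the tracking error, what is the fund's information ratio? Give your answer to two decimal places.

Mean return r̄ = -15.90 / 8 = -1.9875%
Population σ = √[Σ(r − r̄)² / 8] = √[14.4288 / 8] = √1.8036 = 1.3430%
IR = r̄ / tracking error = -1.9875 / 1.3430 = -1.4799

-1.48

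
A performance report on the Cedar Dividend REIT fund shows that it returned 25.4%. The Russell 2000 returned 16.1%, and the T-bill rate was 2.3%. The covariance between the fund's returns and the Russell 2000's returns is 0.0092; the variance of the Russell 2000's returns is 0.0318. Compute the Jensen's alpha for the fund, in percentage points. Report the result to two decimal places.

19.11

β = Cov / Var = 0.0092 / 0.0318 = 0.2893
E[R] = Rf + β(Rm − Rf) = 2.3% + 0.2893 × (16.1% − 2.3%) = 6.2923%
α = Rp − E[R] = 25.4% − 6.2923% = 19.1077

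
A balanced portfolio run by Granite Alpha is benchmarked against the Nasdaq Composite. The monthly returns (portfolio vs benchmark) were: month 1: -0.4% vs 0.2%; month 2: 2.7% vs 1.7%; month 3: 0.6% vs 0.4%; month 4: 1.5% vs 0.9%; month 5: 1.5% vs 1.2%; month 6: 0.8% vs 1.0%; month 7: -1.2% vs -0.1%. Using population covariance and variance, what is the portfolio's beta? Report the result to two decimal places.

r̄p = 0.7857%,  r̄m = 0.7571%
Cov = Σ(rp − r̄p)(rm − r̄m) / 7 = 0.6651
Var(rm) = Σ(rm − r̄m)² / 7 = 0.3339
β = Cov / Var = 0.6651 / 0.3339 = 1.9919

1.99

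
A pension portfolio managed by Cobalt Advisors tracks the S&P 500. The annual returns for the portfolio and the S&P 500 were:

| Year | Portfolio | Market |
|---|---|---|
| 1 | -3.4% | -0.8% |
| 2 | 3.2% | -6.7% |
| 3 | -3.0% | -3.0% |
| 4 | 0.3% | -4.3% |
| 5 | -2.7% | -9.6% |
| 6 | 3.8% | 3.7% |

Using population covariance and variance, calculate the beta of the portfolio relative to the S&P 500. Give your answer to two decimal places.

0.21

r̄p = -0.3000%,  r̄m = -3.4500%
Cov = Σ(rp − r̄p)(rm − r̄m) / 6 = 3.7933
Var(rm) = Σ(rm − r̄m)² / 6 = 17.9092
β = Cov / Var = 3.7933 / 17.9092 = 0.2118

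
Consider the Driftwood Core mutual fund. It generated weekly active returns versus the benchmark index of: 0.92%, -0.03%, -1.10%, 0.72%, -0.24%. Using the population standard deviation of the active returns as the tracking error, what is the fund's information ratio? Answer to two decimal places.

0.07

Mean return r̄ = 0.270 / 5 = 0.0540%
Population std dev = √[2.6187 / 5] = 0.7237%
IR = r̄ / tracking error = 0.0540 / 0.7237 = 0.0746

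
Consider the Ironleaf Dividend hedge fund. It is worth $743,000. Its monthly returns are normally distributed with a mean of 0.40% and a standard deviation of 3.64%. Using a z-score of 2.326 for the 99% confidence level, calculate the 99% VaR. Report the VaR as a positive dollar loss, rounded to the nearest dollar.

Return at the 99% tail: μ − z·σ = 0.40% − 2.326 × 3.64% = 0.4 − 8.46664 = -8.06664%
VaR = −(-8.06664%) × $743,000 = 8.06664% × $743,000 = $59,935

$59,935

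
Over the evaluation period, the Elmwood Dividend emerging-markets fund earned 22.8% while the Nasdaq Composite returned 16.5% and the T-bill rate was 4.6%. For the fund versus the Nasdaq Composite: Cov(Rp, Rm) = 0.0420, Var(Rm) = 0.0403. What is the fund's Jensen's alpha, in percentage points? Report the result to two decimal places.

5.80

β = Cov / Var = 0.0420 / 0.0403 = 1.0422
E[R] = Rf + β(Rm − Rf) = 4.6% + 1.0422 × (16.5% − 4.6%) = 17.0022%
α = Rp − E[R] = 22.8% − 17.0022% = 5.7978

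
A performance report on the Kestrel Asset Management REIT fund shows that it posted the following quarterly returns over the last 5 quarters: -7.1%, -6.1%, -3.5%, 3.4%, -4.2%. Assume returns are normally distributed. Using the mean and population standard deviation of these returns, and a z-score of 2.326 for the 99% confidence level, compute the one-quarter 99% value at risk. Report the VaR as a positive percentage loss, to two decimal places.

12.07

μ = (-7.1 − 6.1 − 3.5 + 3.4 − 4.2) / 5 = -17.50 / 5 = -3.5000%
Σ(r − μ)² = 67.8200; population σ = √(67.8200/5) = 3.6829%
VaR = −(μ − z·σ) = −(-3.5000 − 2.326 × 3.6829) = −(-12.0664) = 12.0664%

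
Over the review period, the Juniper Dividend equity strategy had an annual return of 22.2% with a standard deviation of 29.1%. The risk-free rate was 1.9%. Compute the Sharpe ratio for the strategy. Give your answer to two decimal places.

Sharpe = (Rp − Rf) / σp = (22.2% − 1.9%) / 29.1% = 20.30% / 29.1% = 0.6976

0.70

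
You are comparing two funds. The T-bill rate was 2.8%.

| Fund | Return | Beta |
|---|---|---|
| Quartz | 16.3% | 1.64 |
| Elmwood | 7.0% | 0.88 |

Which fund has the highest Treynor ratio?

Quartz: Treynor = (16.3% − 2.8%) / 1.64 = 8.232
Elmwood: Treynor = (7.0% − 2.8%) / 0.88 = 4.773
Highest: Quartz (8.232).

Quartz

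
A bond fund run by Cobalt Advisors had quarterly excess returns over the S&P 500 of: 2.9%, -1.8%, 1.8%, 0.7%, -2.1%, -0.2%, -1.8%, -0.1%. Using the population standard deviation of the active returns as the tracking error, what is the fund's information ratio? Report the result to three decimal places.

-0.044

Mean return r̄ = -0.60 / 8 = -0.0750%
Σ(r − r̄)² = (2.9 − (-0.0750))² + (-1.8 − (-0.0750))² + … = 23.0350
population σ = √(23.0350 / 8) = √2.8794 = 1.6969%
IR = r̄ / tracking error = -0.0750 / 1.6969 = -0.0442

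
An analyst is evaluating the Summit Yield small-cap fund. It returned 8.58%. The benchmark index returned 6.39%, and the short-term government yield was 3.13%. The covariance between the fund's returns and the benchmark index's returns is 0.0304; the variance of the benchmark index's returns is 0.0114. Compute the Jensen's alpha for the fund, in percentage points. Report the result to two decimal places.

β = Cov / Var = 0.0304 / 0.0114 = 2.6667
E[R] = Rf + β(Rm − Rf) = 3.13% + 2.6667 × (6.39% − 3.13%) = 11.8234%
α = Rp − E[R] = 8.58% − 11.8234% = -3.2434

-3.24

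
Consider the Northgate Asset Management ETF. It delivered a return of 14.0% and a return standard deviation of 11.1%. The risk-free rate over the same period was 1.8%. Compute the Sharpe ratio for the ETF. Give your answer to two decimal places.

1.10

Sharpe = (Rp − Rf) / σp = (14.0% − 1.8%) / 11.1% = 12.20% / 11.1% = 1.0991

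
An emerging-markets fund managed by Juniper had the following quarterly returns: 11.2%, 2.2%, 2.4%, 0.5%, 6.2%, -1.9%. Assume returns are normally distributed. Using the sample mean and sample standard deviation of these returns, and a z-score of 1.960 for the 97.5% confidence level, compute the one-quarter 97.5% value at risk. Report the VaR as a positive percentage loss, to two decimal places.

5.66

r̄ = (11.2 + 2.2 + 2.4 + 0.5 + 6.2 − 1.9) / 6 = 20.60 / 6 = 3.4333%
Σ(r − r̄)² = (11.2 − 3.4333)² + (2.2 − 3.4333)² + … = 107.6133
sample σ = √(107.6133 / 5) = √21.5227 = 4.6393%
VaR = −(r̄ − z·σ) = −(3.4333 − 1.960 × 4.6393) = −(-5.6597) = 5.6597%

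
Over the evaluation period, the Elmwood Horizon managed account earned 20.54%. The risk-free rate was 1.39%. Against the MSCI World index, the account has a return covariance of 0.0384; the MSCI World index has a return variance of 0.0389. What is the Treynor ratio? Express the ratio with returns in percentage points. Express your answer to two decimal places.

19.40

β = Cov / Var = 0.0384 / 0.0389 = 0.9871
Treynor = (Rp − Rf) / β = (20.54% − 1.39%) / 0.9871 = 19.15 / 0.9871 = 19.4003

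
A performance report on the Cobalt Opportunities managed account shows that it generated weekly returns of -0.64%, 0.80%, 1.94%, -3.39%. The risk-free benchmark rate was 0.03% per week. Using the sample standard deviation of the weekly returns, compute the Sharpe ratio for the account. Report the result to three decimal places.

-0.153

μ = (-0.64 + 0.8 + 1.94 − 3.39) / 4 = -0.3225%
Sample std dev = √[15.8893 / 3] = 2.3014%
Sharpe = (μ − rf) / σ = (-0.3225 − 0.03) / 2.3014 = -0.3525 / 2.3014 = -0.1532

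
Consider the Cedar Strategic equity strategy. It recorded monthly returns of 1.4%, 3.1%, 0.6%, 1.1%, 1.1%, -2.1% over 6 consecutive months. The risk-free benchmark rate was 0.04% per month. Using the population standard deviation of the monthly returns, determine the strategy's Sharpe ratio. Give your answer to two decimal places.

Mean return μ = 5.20 / 6 = 0.8667%
Σ(r − μ)² = 14.2533; population σ = √(14.2533/6) = 1.5413%
Sharpe = (μ − rf) / σ = (0.8667 − 0.04) / 1.5413 = 0.8267 / 1.5413 = 0.5364

0.54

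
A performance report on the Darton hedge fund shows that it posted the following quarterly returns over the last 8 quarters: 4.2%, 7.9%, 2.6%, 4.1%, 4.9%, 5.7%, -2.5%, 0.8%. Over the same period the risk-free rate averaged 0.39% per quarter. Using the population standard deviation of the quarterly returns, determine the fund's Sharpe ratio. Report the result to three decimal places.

Mean return r̄ = 27.70 / 8 = 3.4625%
Σ(r − r̄)² = (4.2 − 3.4625)² + (7.9 − 3.4625)² + (2.6 − 3.4625)² + … = 71.0988
population σ = √(71.0988 / 8) = √8.8874 = 2.9812%
Sharpe = (r̄ − rf) / σ = (3.4625 − 0.39) / 2.9812 = 3.0725 / 2.9812 = 1.0306

1.031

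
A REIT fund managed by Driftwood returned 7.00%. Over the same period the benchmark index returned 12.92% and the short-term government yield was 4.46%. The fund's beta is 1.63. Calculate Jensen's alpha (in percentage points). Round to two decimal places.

-11.25

CAPM expected return = Rf + β(Rm − Rf) = 4.46% + 1.63 × (12.92% − 4.46%) = 4.46 + 1.63 × 8.46 = 18.2498%
Jensen's α = Rp − E[R] = 7.00% − 18.2498% = -11.2498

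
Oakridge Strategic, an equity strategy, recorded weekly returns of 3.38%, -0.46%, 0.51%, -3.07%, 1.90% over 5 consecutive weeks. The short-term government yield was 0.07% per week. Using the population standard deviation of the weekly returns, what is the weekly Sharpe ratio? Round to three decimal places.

μ = (3.38 − 0.46 + 0.51 − 3.07 + 1.9) / 5 = 2.260 / 5 = 0.4520%
Population std dev = √[23.9095 / 5] = 2.1868%
Sharpe = (μ − rf) / σ = (0.4520 − 0.07) / 2.1868 = 0.3820 / 2.1868 = 0.1747

0.175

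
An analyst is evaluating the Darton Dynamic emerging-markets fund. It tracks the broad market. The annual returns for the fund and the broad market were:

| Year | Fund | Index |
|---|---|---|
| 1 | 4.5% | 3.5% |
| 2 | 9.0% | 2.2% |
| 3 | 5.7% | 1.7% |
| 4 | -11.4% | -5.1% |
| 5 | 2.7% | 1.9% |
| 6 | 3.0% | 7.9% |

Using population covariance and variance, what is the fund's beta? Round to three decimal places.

1.198

r̄p = 2.2500%,  r̄m = 2.0167%
Cov = Σ(rp − r̄p)(rm − r̄m) / 6 = 17.4975
Var(rm) = Σ(rm − r̄m)² / 6 = 14.6014
β = Cov / Var = 17.4975 / 14.6014 = 1.1983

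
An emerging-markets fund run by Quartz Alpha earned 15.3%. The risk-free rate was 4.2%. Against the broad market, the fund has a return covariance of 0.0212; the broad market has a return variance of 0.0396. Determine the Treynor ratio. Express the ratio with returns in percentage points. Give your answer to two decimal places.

20.73

β = Cov / Var = 0.0212 / 0.0396 = 0.5354
Treynor = (Rp − Rf) / β = (15.3% − 4.2%) / 0.5354 = 11.10 / 0.5354 = 20.7322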